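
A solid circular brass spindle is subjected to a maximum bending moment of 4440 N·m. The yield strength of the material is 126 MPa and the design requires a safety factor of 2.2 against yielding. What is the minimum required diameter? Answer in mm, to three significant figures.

d = 92.4 mm

σ_allow = 126/2.2 = 57.27 MPa.
For a solid circular section σ = 32M/(πd³), so d³ = 32M/(π σ_allow) = 32×4440000/(π×57.27) = 789700 mm³.
d = 92.43 mm.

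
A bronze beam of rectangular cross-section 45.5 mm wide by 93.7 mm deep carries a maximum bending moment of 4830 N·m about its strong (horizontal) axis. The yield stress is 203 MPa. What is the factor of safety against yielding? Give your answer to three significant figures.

n = 2.80

Section modulus S = bh²/6 = 45.5×93.7²/6 = 66580 mm³.
σ = M/S = 4830000/66580 = 72.55 MPa.
n = 203/72.55 = 2.798.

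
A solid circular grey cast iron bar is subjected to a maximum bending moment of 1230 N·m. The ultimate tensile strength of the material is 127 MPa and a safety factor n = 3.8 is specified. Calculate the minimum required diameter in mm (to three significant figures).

d = 72.1 mm

σ_allow = 127/3.8 = 33.42 MPa.
For a solid circular section σ = 32M/(πd³), so d³ = 32M/(π σ_allow) = 32×1230000/(π×33.42) = 374900 mm³.
d = 72.10 mm.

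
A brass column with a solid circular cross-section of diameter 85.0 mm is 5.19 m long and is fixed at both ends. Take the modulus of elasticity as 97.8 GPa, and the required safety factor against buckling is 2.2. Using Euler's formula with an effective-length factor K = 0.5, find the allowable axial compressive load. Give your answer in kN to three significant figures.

I = πd⁴/64 = π×85.0⁴/64 = 2.562×10^6 mm⁴.
Effective length L_e = KL = 0.5×5.19 m = 2595 mm.
Euler critical load P_cr = π²EI/L_e² = π²×97800×2.562×10^6/2595² = 367300 N.
P_allow = P_cr/n = 367300/2.2 = 167000 N.

P_allow = 167 kN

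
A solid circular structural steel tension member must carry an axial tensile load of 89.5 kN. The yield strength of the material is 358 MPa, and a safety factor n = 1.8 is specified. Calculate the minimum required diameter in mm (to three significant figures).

d = 23.9 mm

Allowable stress σ_allow = 358/1.8 = 198.9 MPa.
Required area A = F/σ_allow = 89500/198.9 = 450.0 mm².
A = πd²/4 → d = √(4A/π) = 23.94 mm.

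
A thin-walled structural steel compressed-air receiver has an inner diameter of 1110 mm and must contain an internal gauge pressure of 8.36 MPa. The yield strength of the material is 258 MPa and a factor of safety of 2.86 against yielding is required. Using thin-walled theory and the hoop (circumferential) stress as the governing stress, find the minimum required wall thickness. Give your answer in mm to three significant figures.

σ_allow = 258/2.86 = 90.21 MPa.
Hoop stress σ_h = pD/(2t), so t = pD/(2σ_allow) = 8.36×1110/(2×90.21) = 51.43 mm.

t = 51.4 mm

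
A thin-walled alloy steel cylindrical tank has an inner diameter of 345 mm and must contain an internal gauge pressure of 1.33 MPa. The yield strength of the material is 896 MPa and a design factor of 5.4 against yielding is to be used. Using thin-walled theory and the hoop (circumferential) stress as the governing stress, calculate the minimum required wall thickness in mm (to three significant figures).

σ_allow = 896/5.4 = 165.9 MPa.
Hoop stress σ_h = pD/(2t), so t = pD/(2σ_allow) = 1.33×345/(2×165.9) = 1.383 mm.

t = 1.38 mm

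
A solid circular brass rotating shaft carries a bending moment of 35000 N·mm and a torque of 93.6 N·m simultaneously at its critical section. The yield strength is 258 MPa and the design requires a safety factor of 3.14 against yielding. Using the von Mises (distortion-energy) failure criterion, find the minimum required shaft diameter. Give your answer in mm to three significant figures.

d = 22.2 mm

σ_allow = σ_y/n = 258/3.14 = 82.17 MPa.
For a solid shaft σ_b = 32M/(πd³) and τ = 16T/(πd³), so the von Mises stress is σ' = (16/πd³)·√(4M²+3T²).
√(4M²+3T²) = √(4×(35000)² + 3×(93600)²) = 176600 N·mm.
d³ = 16×176600/(π×82.17) = 10950 mm³.
d = 22.20 mm.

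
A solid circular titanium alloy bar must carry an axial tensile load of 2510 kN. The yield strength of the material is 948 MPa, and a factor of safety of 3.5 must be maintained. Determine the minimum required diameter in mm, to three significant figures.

d = 109 mm

Allowable stress σ_allow = 948/3.5 = 270.9 MPa.
Required area A = F/σ_allow = 2510000/270.9 = 9267 mm².
A = πd²/4 → d = √(4A/π) = 108.6 mm.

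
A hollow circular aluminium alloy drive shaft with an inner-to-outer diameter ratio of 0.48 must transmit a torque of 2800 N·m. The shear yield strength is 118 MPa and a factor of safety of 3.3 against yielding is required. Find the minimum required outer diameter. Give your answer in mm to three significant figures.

τ_allow = 118/3.3 = 35.76 MPa.
For a hollow shaft τ = 16T/[πd_o³(1−k⁴)] with k = 0.48, so 1−k⁴ = 0.9469.
d_o³ = 16T/[π τ_allow (1−k⁴)] = 16×2800000/(π×35.76×0.9469) = 421200 mm³.
d_o = 74.96 mm.

d_o = 75.0 mm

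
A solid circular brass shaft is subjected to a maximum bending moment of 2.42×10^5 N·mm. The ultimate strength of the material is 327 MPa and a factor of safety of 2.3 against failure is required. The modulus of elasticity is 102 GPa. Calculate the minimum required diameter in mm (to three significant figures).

σ_allow = 327/2.3 = 142.2 MPa.
For a solid circular section σ = 32M/(πd³), so d³ = 32M/(π σ_allow) = 32×242000/(π×142.2) = 17340 mm³.
d = 25.88 mm.

d = 25.9 mm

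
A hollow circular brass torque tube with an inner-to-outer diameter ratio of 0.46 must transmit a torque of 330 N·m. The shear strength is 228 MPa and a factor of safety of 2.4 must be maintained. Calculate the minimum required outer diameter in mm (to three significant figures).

τ_allow = 228/2.4 = 95.00 MPa.
For a hollow shaft τ = 16T/[πd_o³(1−k⁴)] with k = 0.46, so 1−k⁴ = 0.9552.
d_o³ = 16T/[π τ_allow (1−k⁴)] = 16×330000/(π×95.00×0.9552) = 18520 mm³.
d_o = 26.46 mm.

d_o = 26.5 mm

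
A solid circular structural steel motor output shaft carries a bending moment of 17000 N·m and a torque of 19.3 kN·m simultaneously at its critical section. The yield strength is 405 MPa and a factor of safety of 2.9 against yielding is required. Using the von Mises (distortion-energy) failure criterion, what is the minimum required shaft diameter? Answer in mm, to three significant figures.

d = 120 mm

σ_allow = σ_y/n = 405/2.9 = 139.7 MPa.
For a solid shaft σ_b = 32M/(πd³) and τ = 16T/(πd³), so the von Mises stress is σ' = (16/πd³)·√(4M²+3T²).
√(4M²+3T²) = √(4×(1.700×10^7)² + 3×(1.930×10^7)²) = 4.768×10^7 N·mm.
d³ = 16×4.768×10^7/(π×139.7) = 1.739×10^6 mm³.
d = 120.3 mm.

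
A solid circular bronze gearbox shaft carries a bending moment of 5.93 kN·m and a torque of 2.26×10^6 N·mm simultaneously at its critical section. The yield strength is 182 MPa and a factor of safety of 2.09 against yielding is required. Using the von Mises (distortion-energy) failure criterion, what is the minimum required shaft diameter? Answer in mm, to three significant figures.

σ_allow = σ_y/n = 182/2.09 = 87.08 MPa.
For a solid shaft σ_b = 32M/(πd³) and τ = 16T/(πd³), so the von Mises stress is σ' = (16/πd³)·√(4M²+3T²).
√(4M²+3T²) = √(4×(5.930×10^6)² + 3×(2.260×10^6)²) = 1.249×10^7 N·mm.
d³ = 16×1.249×10^7/(π×87.08) = 730400 mm³.
d = 90.06 mm.

d = 90.1 mm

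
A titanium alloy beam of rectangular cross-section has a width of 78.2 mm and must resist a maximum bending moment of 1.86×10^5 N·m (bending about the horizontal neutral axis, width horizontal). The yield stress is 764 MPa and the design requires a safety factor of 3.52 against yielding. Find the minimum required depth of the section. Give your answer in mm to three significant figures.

h = 256 mm

σ_allow = 764/3.52 = 217.0 MPa.
For a rectangular section σ = 6M/(bh²), so h² = 6M/(b σ_allow) = 6×1.8600×10^8/(78.2×217.0) = 65750 mm².
h = 256.4 mm.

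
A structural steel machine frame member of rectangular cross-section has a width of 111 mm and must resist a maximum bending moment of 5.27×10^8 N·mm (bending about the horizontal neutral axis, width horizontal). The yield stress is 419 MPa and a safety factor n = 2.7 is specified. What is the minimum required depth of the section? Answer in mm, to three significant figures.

h = 428 mm

σ_allow = 419/2.7 = 155.2 MPa.
For a rectangular section σ = 6M/(bh²), so h² = 6M/(b σ_allow) = 6×5.2700×10^8/(111×155.2) = 183600 mm².
h = 428.4 mm.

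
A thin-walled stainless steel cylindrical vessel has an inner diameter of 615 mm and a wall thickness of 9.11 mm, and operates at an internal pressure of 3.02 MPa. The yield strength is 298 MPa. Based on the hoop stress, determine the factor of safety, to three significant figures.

σ_h = pD/(2t) = 3.02×615/(2×9.11) = 101.9 MPa.
n = 298/101.9 = 2.923.

n = 2.92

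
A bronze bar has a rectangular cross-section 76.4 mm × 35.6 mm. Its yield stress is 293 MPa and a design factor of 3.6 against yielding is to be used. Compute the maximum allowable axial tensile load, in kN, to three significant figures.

σ_allow = 293/3.6 = 81.39 MPa.
A = 76.4×35.6 = 2720 mm².
F_allow = σ_allow × A = 81.39×2720 = 221400 N.

F_allow = 221 kN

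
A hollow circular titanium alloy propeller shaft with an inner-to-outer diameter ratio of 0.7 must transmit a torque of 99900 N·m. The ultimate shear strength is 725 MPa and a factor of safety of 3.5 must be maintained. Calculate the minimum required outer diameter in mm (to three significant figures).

d_o = 148 mm

τ_allow = 725/3.5 = 207.1 MPa.
For a hollow shaft τ = 16T/[πd_o³(1−k⁴)] with k = 0.7, so 1−k⁴ = 0.7599.
d_o³ = 16T/[π τ_allow (1−k⁴)] = 16×9.9900×10^7/(π×207.1×0.7599) = 3.232×10^6 mm³.
d_o = 147.9 mm.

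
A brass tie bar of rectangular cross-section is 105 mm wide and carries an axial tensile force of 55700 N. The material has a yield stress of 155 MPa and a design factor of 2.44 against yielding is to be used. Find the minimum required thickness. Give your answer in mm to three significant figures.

σ_allow = 155/2.44 = 63.52 MPa.
Required area A = F/σ_allow = 55700/63.52 = 876.8 mm².
t = A/w = 876.8/105 = 8.351 mm.

t = 8.35 mm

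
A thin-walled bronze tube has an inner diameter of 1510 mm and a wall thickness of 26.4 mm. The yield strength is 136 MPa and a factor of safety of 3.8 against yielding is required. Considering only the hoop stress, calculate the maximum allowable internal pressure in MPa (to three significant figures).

p_allow = 1.25 MPa

σ_allow = 136/3.8 = 35.79 MPa.
σ_h = pD/(2t) → p_allow = 2σ_allow t/D = 2×35.79×26.4/1510 = 1.251 MPa.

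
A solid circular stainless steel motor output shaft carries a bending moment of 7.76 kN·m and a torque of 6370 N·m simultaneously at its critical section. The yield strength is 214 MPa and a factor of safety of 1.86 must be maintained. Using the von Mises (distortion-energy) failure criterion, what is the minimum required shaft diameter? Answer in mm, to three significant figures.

σ_allow = σ_y/n = 214/1.86 = 115.1 MPa.
For a solid shaft σ_b = 32M/(πd³) and τ = 16T/(πd³), so the von Mises stress is σ' = (16/πd³)·√(4M²+3T²).
√(4M²+3T²) = √(4×(7.760×10^6)² + 3×(6.370×10^6)²) = 1.904×10^7 N·mm.
d³ = 16×1.904×10^7/(π×115.1) = 842900 mm³.
d = 94.46 mm.

d = 94.5 mm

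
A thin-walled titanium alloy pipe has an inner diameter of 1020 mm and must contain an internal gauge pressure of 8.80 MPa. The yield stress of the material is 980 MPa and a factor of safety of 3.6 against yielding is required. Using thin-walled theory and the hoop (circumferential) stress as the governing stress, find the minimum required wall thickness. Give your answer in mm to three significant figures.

t = 16.5 mm

σ_allow = 980/3.6 = 272.2 MPa.
Hoop stress σ_h = pD/(2t), so t = pD/(2σ_allow) = 8.80×1020/(2×272.2) = 16.49 mm.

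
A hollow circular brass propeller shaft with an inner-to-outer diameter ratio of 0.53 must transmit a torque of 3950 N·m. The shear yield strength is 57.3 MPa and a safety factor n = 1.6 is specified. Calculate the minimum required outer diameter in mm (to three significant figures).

d_o = 84.8 mm

τ_allow = 57.3/1.6 = 35.81 MPa.
For a hollow shaft τ = 16T/[πd_o³(1−k⁴)] with k = 0.53, so 1−k⁴ = 0.9211.
d_o³ = 16T/[π τ_allow (1−k⁴)] = 16×3950000/(π×35.81×0.9211) = 609900 mm³.
d_o = 84.80 mm.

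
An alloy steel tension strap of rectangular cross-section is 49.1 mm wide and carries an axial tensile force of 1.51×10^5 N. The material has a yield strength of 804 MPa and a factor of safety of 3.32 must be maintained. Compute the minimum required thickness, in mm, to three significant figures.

σ_allow = 804/3.32 = 242.2 MPa.
Required area A = F/σ_allow = 151000/242.2 = 623.5 mm².
t = A/w = 623.5/49.1 = 12.70 mm.

t = 12.7 mm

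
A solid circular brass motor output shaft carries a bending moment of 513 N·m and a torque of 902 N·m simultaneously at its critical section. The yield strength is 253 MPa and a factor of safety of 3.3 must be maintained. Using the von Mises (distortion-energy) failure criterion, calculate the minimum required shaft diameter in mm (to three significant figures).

σ_allow = σ_y/n = 253/3.3 = 76.67 MPa.
For a solid shaft σ_b = 32M/(πd³) and τ = 16T/(πd³), so the von Mises stress is σ' = (16/πd³)·√(4M²+3T²).
√(4M²+3T²) = √(4×(513000)² + 3×(902000)²) = 1.869×10^6 N·mm.
d³ = 16×1.869×10^6/(π×76.67) = 124200 mm³.
d = 49.89 mm.

d = 49.9 mm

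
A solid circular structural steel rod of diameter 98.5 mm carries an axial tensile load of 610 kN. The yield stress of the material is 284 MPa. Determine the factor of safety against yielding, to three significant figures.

A = πd²/4 = 7620 mm².
σ = F/A = 610000/7620 = 80.05 MPa.
n = 284/80.05 = 3.548.

n = 3.55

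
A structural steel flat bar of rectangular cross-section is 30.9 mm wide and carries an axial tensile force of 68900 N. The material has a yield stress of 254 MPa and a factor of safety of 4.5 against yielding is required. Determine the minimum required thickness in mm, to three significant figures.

σ_allow = 254/4.5 = 56.44 MPa.
Required area A = F/σ_allow = 68900/56.44 = 1221 mm².
t = A/w = 1221/30.9 = 39.50 mm.

t = 39.5 mm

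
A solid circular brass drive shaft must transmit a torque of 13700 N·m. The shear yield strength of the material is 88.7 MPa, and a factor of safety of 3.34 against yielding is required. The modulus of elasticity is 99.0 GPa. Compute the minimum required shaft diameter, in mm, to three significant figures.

d = 138 mm

Allowable shear stress τ_allow = 88.7/3.34 = 26.56 MPa.
For a solid shaft τ = 16T/(πd³), so d³ = 16T/(π τ_allow) = 16×1.3700×10^7/(π×26.56) = 2.627×10^6 mm³.
d = (2.627×10^6)^(1/3) = 138.0 mm.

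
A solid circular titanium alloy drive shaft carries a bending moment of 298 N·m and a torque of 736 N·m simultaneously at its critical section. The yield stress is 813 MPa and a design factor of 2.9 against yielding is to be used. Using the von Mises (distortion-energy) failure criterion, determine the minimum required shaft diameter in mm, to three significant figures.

σ_allow = σ_y/n = 813/2.9 = 280.3 MPa.
For a solid shaft σ_b = 32M/(πd³) and τ = 16T/(πd³), so the von Mises stress is σ' = (16/πd³)·√(4M²+3T²).
√(4M²+3T²) = √(4×(298000)² + 3×(736000)²) = 1.407×10^6 N·mm.
d³ = 16×1.407×10^6/(π×280.3) = 25560 mm³.
d = 29.46 mm.

d = 29.5 mm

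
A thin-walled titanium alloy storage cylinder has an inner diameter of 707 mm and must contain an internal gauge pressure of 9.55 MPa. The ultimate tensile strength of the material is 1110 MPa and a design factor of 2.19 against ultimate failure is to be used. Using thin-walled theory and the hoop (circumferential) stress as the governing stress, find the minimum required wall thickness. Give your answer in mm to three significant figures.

t = 6.66 mm

σ_allow = 1110/2.19 = 506.8 MPa.
Hoop stress σ_h = pD/(2t), so t = pD/(2σ_allow) = 9.55×707/(2×506.8) = 6.661 mm.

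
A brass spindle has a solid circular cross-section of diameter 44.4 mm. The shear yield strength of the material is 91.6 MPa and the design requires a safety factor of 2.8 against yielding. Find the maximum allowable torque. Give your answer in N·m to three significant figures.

T_allow = 562 N·m

τ_allow = 91.6/2.8 = 32.71 MPa.
For a solid shaft T_allow = τ_allow·πd³/16; πd³/16 = π×44.4³/16 = 17190 mm³.
T_allow = 32.71×17190 = 562200 N·mm = 562.2 N·m.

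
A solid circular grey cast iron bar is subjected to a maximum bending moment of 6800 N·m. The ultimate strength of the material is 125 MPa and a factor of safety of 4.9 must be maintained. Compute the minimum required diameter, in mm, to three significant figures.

σ_allow = 125/4.9 = 25.51 MPa.
For a solid circular section σ = 32M/(πd³), so d³ = 32M/(π σ_allow) = 32×6800000/(π×25.51) = 2.715×10^6 mm³.
d = 139.5 mm.

d = 140 mm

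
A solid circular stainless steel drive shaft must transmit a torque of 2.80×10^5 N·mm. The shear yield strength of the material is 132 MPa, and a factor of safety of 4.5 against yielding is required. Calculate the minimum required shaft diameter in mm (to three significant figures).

Allowable shear stress τ_allow = 132/4.5 = 29.33 MPa.
For a solid shaft τ = 16T/(πd³), so d³ = 16T/(π τ_allow) = 16×280000/(π×29.33) = 48610 mm³.
d = (48610)^(1/3) = 36.50 mm.

d = 36.5 mm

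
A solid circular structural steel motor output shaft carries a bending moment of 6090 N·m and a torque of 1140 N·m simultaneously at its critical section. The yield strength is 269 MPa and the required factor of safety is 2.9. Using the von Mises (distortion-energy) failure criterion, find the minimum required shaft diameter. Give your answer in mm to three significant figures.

σ_allow = σ_y/n = 269/2.9 = 92.76 MPa.
For a solid shaft σ_b = 32M/(πd³) and τ = 16T/(πd³), so the von Mises stress is σ' = (16/πd³)·√(4M²+3T²).
√(4M²+3T²) = √(4×(6.090×10^6)² + 3×(1.140×10^6)²) = 1.234×10^7 N·mm.
d³ = 16×1.234×10^7/(π×92.76) = 677500 mm³.
d = 87.83 mm.

d = 87.8 mm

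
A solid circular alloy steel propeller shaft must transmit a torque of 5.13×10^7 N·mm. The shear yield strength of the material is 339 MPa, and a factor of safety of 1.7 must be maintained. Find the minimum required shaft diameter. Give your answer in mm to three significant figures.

Allowable shear stress τ_allow = 339/1.7 = 199.4 MPa.
For a solid shaft τ = 16T/(πd³), so d³ = 16T/(π τ_allow) = 16×5.1300×10^7/(π×199.4) = 1.310×10^6 mm³.
d = (1.310×10^6)^(1/3) = 109.4 mm.

d = 109 mm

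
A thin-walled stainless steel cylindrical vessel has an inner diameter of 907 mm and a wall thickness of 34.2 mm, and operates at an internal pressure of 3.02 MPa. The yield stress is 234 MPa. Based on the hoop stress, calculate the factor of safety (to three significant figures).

σ_h = pD/(2t) = 3.02×907/(2×34.2) = 40.05 MPa.
n = 234/40.05 = 5.843.

n = 5.84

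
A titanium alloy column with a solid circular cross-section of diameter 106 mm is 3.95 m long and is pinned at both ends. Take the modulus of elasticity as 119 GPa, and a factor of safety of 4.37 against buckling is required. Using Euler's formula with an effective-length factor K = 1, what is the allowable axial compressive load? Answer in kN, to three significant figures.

P_allow = 107 kN

I = πd⁴/64 = π×106⁴/64 = 6.197×10^6 mm⁴.
Effective length L_e = KL = 1×3.95 m = 3950 mm.
Euler critical load P_cr = π²EI/L_e² = π²×119000×6.197×10^6/3950² = 466500 N.
P_allow = P_cr/n = 466500/4.37 = 106700 N.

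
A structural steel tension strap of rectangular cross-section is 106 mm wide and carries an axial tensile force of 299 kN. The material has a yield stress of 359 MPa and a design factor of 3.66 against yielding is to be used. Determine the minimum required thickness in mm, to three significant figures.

t = 28.8 mm

σ_allow = 359/3.66 = 98.09 MPa.
Required area A = F/σ_allow = 299000/98.09 = 3048 mm².
t = A/w = 3048/106 = 28.76 mm.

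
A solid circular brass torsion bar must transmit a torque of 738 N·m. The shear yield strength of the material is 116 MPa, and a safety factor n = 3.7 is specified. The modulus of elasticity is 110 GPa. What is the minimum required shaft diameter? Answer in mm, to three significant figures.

Allowable shear stress τ_allow = 116/3.7 = 31.35 MPa.
For a solid shaft τ = 16T/(πd³), so d³ = 16T/(π τ_allow) = 16×738000/(π×31.35) = 119900 mm³.
d = (119900)^(1/3) = 49.31 mm.

d = 49.3 mm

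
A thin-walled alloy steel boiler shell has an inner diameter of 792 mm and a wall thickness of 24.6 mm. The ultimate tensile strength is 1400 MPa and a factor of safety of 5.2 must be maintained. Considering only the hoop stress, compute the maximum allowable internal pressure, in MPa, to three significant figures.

σ_allow = 1400/5.2 = 269.2 MPa.
σ_h = pD/(2t) → p_allow = 2σ_allow t/D = 2×269.2×24.6/792 = 16.72 MPa.

p_allow = 16.7 MPa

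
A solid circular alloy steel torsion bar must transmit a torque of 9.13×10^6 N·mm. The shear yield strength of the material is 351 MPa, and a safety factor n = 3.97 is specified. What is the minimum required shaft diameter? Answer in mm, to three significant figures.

d = 80.7 mm

Allowable shear stress τ_allow = 351/3.97 = 88.41 MPa.
For a solid shaft τ = 16T/(πd³), so d³ = 16T/(π τ_allow) = 16×9130000/(π×88.41) = 525900 mm³.
d = (525900)^(1/3) = 80.72 mm.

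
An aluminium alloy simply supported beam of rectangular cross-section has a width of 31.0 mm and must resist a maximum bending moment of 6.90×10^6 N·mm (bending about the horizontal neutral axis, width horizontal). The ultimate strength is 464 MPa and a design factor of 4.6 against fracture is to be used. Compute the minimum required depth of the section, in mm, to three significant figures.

σ_allow = 464/4.6 = 100.9 MPa.
For a rectangular section σ = 6M/(bh²), so h² = 6M/(b σ_allow) = 6×6900000/(31.0×100.9) = 13240 mm².
h = 115.1 mm.

h = 115 mm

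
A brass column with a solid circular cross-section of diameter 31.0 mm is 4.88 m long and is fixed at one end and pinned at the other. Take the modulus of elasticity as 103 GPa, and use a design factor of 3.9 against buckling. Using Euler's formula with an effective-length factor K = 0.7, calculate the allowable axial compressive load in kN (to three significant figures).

P_allow = 1.01 kN

I = πd⁴/64 = π×31.0⁴/64 = 45330 mm⁴.
Effective length L_e = KL = 0.7×4.88 m = 3416 mm.
Euler critical load P_cr = π²EI/L_e² = π²×103000×45330/3416² = 3949 N.
P_allow = P_cr/n = 3949/3.9 = 1013 N.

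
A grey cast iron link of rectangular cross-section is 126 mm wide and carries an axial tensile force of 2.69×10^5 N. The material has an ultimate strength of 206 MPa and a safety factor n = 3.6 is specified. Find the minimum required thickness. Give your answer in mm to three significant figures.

σ_allow = 206/3.6 = 57.22 MPa.
Required area A = F/σ_allow = 269000/57.22 = 4701 mm².
t = A/w = 4701/126 = 37.31 mm.

t = 37.3 mm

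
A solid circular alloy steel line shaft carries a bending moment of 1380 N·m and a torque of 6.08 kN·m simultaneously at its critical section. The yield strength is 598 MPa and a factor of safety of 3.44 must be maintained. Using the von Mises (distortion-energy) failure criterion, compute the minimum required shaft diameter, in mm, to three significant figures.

d = 68.3 mm

σ_allow = σ_y/n = 598/3.44 = 173.8 MPa.
For a solid shaft σ_b = 32M/(πd³) and τ = 16T/(πd³), so the von Mises stress is σ' = (16/πd³)·√(4M²+3T²).
√(4M²+3T²) = √(4×(1.380×10^6)² + 3×(6.080×10^6)²) = 1.089×10^7 N·mm.
d³ = 16×1.089×10^7/(π×173.8) = 318900 mm³.
d = 68.32 mm.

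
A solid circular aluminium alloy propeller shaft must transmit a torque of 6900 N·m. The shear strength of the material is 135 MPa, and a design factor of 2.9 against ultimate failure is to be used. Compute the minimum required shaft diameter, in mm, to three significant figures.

Allowable shear stress τ_allow = 135/2.9 = 46.55 MPa.
For a solid shaft τ = 16T/(πd³), so d³ = 16T/(π τ_allow) = 16×6900000/(π×46.55) = 754900 mm³.
d = (754900)^(1/3) = 91.05 mm.

d = 91.1 mm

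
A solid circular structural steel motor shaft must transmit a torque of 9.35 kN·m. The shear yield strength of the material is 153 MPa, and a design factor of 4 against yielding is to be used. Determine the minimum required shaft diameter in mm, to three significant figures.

Allowable shear stress τ_allow = 153/4 = 38.25 MPa.
For a solid shaft τ = 16T/(πd³), so d³ = 16T/(π τ_allow) = 16×9350000/(π×38.25) = 1.245×10^6 mm³.
d = (1.245×10^6)^(1/3) = 107.6 mm.

d = 108 mm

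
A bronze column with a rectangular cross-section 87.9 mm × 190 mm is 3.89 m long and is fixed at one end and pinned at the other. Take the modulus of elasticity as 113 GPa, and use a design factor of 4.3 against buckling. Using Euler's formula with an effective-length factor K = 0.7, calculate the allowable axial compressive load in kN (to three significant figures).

Buckling occurs about the weak axis: I_min = h·b³/12 = 190×87.9³/12 = 1.075×10^7 mm⁴ (b = 87.9 mm is the smaller dimension).
Effective length L_e = KL = 0.7×3.89 m = 2723 mm.
Euler critical load P_cr = π²EI/L_e² = π²×113000×1.075×10^7/2723² = 1.617×10^6 N.
P_allow = P_cr/n = 1.617×10^6/4.3 = 376100 N.

P_allow = 376 kN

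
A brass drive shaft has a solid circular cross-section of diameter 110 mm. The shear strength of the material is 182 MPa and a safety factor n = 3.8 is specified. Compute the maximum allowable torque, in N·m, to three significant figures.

τ_allow = 182/3.8 = 47.89 MPa.
For a solid shaft T_allow = τ_allow·πd³/16; πd³/16 = π×110³/16 = 261300 mm³.
T_allow = 47.89×261300 = 1.252×10^7 N·mm = 12520 N·m.

T_allow = 12500 N·m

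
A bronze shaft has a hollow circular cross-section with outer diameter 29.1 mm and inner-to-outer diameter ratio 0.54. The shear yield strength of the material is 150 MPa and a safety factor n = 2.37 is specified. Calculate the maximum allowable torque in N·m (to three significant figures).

τ_allow = 150/2.37 = 63.29 MPa.
For a hollow shaft T_allow = τ_allow·πd_o³(1−k⁴)/16 with 1−k⁴ = 0.9150, so πd_o³(1−k⁴)/16 = 4427 mm³.
T_allow = 63.29×4427 = 280200 N·mm = 280.2 N·m.

T_allow = 280 N·m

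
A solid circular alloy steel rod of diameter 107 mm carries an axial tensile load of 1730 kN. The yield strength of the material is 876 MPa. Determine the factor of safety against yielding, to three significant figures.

n = 4.55

A = πd²/4 = 8992 mm².
σ = F/A = 1730000/8992 = 192.4 MPa.
n = 876/192.4 = 4.553.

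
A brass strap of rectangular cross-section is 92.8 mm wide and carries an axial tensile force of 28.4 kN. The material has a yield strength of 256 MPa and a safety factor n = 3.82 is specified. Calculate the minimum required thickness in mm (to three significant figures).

t = 4.57 mm

σ_allow = 256/3.82 = 67.02 MPa.
Required area A = F/σ_allow = 28400/67.02 = 423.8 mm².
t = A/w = 423.8/92.8 = 4.567 mm.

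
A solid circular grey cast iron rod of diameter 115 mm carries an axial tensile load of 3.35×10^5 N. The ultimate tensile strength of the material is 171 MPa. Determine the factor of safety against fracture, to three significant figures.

A = πd²/4 = 10390 mm².
σ = F/A = 335000/10390 = 32.25 MPa.
n = 171/32.25 = 5.302.

n = 5.30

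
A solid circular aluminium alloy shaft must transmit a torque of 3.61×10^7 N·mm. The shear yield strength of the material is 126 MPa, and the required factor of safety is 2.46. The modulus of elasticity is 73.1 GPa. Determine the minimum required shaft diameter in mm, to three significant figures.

Allowable shear stress τ_allow = 126/2.46 = 51.22 MPa.
For a solid shaft τ = 16T/(πd³), so d³ = 16T/(π τ_allow) = 16×3.6100×10^7/(π×51.22) = 3.590×10^6 mm³.
d = (3.590×10^6)^(1/3) = 153.1 mm.

d = 153 mm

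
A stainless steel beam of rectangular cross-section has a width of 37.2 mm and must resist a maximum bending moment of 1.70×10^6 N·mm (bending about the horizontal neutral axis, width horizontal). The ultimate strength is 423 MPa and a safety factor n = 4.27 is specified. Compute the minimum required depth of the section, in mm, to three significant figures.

σ_allow = 423/4.27 = 99.06 MPa.
For a rectangular section σ = 6M/(bh²), so h² = 6M/(b σ_allow) = 6×1700000/(37.2×99.06) = 2768 mm².
h = 52.61 mm.

h = 52.6 mm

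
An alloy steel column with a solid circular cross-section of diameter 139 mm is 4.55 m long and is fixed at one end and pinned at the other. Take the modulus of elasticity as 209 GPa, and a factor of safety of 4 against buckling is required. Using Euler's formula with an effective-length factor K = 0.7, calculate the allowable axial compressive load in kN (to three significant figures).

I = πd⁴/64 = π×139⁴/64 = 1.832×10^7 mm⁴.
Effective length L_e = KL = 0.7×4.55 m = 3185 mm.
Euler critical load P_cr = π²EI/L_e² = π²×209000×1.832×10^7/3185² = 3.726×10^6 N.
P_allow = P_cr/n = 3.726×10^6/4 = 931500 N.

P_allow = 932 kN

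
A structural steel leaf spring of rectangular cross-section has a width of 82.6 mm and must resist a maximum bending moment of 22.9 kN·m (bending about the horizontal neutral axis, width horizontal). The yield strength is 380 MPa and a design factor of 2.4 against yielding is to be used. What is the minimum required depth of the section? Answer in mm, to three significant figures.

h = 102 mm

σ_allow = 380/2.4 = 158.3 MPa.
For a rectangular section σ = 6M/(bh²), so h² = 6M/(b σ_allow) = 6×2.2900×10^7/(82.6×158.3) = 10510 mm².
h = 102.5 mm.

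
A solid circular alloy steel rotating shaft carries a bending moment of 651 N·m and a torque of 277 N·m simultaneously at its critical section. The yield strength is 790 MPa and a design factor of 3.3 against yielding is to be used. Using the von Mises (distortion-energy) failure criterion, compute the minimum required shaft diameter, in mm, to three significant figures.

d = 30.9 mm

σ_allow = σ_y/n = 790/3.3 = 239.4 MPa.
For a solid shaft σ_b = 32M/(πd³) and τ = 16T/(πd³), so the von Mises stress is σ' = (16/πd³)·√(4M²+3T²).
√(4M²+3T²) = √(4×(651000)² + 3×(277000)²) = 1.388×10^6 N·mm.
d³ = 16×1.388×10^6/(π×239.4) = 29520 mm³.
d = 30.91 mm.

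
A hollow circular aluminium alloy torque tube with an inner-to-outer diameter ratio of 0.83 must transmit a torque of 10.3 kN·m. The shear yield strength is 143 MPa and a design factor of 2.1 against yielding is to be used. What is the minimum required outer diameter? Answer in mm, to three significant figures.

τ_allow = 143/2.1 = 68.10 MPa.
For a hollow shaft τ = 16T/[πd_o³(1−k⁴)] with k = 0.83, so 1−k⁴ = 0.5254.
d_o³ = 16T/[π τ_allow (1−k⁴)] = 16×1.0300×10^7/(π×68.10×0.5254) = 1.466×10^6 mm³.
d_o = 113.6 mm.

d_o = 114 mm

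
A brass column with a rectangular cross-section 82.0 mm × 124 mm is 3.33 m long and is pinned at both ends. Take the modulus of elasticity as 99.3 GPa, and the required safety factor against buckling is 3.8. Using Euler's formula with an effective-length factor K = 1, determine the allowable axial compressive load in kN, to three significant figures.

P_allow = 133 kN

Buckling occurs about the weak axis: I_min = h·b³/12 = 124×82.0³/12 = 5.697×10^6 mm⁴ (b = 82.0 mm is the smaller dimension).
Effective length L_e = KL = 1×3.33 m = 3330 mm.
Euler critical load P_cr = π²EI/L_e² = π²×99300×5.697×10^6/3330² = 503500 N.
P_allow = P_cr/n = 503500/3.8 = 132500 N.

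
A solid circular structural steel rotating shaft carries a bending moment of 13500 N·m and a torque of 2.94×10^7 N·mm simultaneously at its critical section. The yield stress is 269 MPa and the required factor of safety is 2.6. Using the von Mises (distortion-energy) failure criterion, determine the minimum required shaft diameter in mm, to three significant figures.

σ_allow = σ_y/n = 269/2.6 = 103.5 MPa.
For a solid shaft σ_b = 32M/(πd³) and τ = 16T/(πd³), so the von Mises stress is σ' = (16/πd³)·√(4M²+3T²).
√(4M²+3T²) = √(4×(1.350×10^7)² + 3×(2.940×10^7)²) = 5.764×10^7 N·mm.
d³ = 16×5.764×10^7/(π×103.5) = 2.837×10^6 mm³.
d = 141.6 mm.

d = 142 mm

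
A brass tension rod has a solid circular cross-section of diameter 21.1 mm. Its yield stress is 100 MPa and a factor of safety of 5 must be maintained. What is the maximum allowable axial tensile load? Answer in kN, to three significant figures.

F_allow = 6.99 kN

σ_allow = 100/5 = 20.00 MPa.
A = πd²/4 = π×21.1²/4 = 349.7 mm².
F_allow = σ_allow × A = 20.00×349.7 = 6993 N.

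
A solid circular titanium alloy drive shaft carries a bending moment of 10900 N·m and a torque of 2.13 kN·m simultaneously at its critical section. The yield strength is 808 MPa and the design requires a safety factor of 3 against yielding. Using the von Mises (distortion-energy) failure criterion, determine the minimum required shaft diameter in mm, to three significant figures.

d = 74.8 mm

σ_allow = σ_y/n = 808/3 = 269.3 MPa.
For a solid shaft σ_b = 32M/(πd³) and τ = 16T/(πd³), so the von Mises stress is σ' = (16/πd³)·√(4M²+3T²).
√(4M²+3T²) = √(4×(1.090×10^7)² + 3×(2.130×10^6)²) = 2.211×10^7 N·mm.
d³ = 16×2.211×10^7/(π×269.3) = 418100 mm³.
d = 74.77 mm.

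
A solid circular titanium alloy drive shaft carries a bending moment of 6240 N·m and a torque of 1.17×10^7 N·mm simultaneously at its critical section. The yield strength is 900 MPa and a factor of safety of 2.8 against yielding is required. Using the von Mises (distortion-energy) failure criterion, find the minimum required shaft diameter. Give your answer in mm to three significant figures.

σ_allow = σ_y/n = 900/2.8 = 321.4 MPa.
For a solid shaft σ_b = 32M/(πd³) and τ = 16T/(πd³), so the von Mises stress is σ' = (16/πd³)·√(4M²+3T²).
√(4M²+3T²) = √(4×(6.240×10^6)² + 3×(1.170×10^7)²) = 2.380×10^7 N·mm.
d³ = 16×2.380×10^7/(π×321.4) = 377100 mm³.
d = 72.25 mm.

d = 72.2 mm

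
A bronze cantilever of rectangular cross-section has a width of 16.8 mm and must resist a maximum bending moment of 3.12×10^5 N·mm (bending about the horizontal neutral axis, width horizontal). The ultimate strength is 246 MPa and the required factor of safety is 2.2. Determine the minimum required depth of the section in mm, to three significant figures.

σ_allow = 246/2.2 = 111.8 MPa.
For a rectangular section σ = 6M/(bh²), so h² = 6M/(b σ_allow) = 6×312000/(16.8×111.8) = 996.5 mm².
h = 31.57 mm.

h = 31.6 mm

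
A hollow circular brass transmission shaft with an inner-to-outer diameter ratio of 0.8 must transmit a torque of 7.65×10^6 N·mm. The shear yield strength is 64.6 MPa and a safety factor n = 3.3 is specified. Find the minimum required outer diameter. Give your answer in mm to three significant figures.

d_o = 150 mm

τ_allow = 64.6/3.3 = 19.58 MPa.
For a hollow shaft τ = 16T/[πd_o³(1−k⁴)] with k = 0.8, so 1−k⁴ = 0.5904.
d_o³ = 16T/[π τ_allow (1−k⁴)] = 16×7650000/(π×19.58×0.5904) = 3.371×10^6 mm³.
d_o = 149.9 mm.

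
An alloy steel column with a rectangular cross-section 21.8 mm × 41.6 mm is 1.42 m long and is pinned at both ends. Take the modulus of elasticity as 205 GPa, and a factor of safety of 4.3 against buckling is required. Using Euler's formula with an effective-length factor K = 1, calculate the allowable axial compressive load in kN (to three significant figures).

P_allow = 8.38 kN

Buckling occurs about the weak axis: I_min = h·b³/12 = 41.6×21.8³/12 = 35920 mm⁴ (b = 21.8 mm is the smaller dimension).
Effective length L_e = KL = 1×1.42 m = 1420 mm.
Euler critical load P_cr = π²EI/L_e² = π²×205000×35920/1420² = 36040 N.
P_allow = P_cr/n = 36040/4.3 = 8381 N.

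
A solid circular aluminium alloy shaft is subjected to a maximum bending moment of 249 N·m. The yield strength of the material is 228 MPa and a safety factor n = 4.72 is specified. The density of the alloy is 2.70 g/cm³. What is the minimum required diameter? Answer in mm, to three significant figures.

σ_allow = 228/4.72 = 48.31 MPa.
For a solid circular section σ = 32M/(πd³), so d³ = 32M/(π σ_allow) = 32×249000/(π×48.31) = 52510 mm³.
d = 37.45 mm.

d = 37.4 mm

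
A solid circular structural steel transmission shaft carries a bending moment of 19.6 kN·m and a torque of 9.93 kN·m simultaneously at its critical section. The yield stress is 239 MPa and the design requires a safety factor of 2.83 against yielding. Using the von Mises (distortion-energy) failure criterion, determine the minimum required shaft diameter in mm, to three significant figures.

σ_allow = σ_y/n = 239/2.83 = 84.45 MPa.
For a solid shaft σ_b = 32M/(πd³) and τ = 16T/(πd³), so the von Mises stress is σ' = (16/πd³)·√(4M²+3T²).
√(4M²+3T²) = √(4×(1.960×10^7)² + 3×(9.930×10^6)²) = 4.281×10^7 N·mm.
d³ = 16×4.281×10^7/(π×84.45) = 2.582×10^6 mm³.
d = 137.2 mm.

d = 137 mm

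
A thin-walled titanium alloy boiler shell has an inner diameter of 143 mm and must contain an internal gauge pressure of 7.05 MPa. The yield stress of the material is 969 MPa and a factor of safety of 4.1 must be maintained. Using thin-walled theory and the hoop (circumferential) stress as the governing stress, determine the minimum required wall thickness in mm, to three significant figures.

σ_allow = 969/4.1 = 236.3 MPa.
Hoop stress σ_h = pD/(2t), so t = pD/(2σ_allow) = 7.05×143/(2×236.3) = 2.133 mm.

t = 2.13 mm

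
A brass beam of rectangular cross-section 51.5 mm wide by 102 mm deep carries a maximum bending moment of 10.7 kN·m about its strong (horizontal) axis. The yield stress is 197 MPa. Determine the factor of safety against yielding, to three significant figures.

Section modulus S = bh²/6 = 51.5×102²/6 = 89300 mm³.
σ = M/S = 1.0700×10^7/89300 = 119.8 MPa.
n = 197/119.8 = 1.644.

n = 1.64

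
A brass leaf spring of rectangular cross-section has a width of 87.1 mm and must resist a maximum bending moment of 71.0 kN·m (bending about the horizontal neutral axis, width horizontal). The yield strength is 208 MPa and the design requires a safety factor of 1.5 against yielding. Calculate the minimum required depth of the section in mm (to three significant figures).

σ_allow = 208/1.5 = 138.7 MPa.
For a rectangular section σ = 6M/(bh²), so h² = 6M/(b σ_allow) = 6×7.1000×10^7/(87.1×138.7) = 35270 mm².
h = 187.8 mm.

h = 188 mm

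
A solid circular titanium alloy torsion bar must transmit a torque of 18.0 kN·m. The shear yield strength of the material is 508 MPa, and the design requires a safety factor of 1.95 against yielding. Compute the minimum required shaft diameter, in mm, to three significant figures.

Allowable shear stress τ_allow = 508/1.95 = 260.5 MPa.
For a solid shaft τ = 16T/(πd³), so d³ = 16T/(π τ_allow) = 16×1.8000×10^7/(π×260.5) = 351900 mm³.
d = (351900)^(1/3) = 70.60 mm.

d = 70.6 mm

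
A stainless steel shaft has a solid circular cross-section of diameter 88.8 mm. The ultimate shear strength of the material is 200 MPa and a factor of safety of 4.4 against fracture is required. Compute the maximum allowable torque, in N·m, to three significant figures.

τ_allow = 200/4.4 = 45.45 MPa.
For a solid shaft T_allow = τ_allow·πd³/16; πd³/16 = π×88.8³/16 = 137500 mm³.
T_allow = 45.45×137500 = 6.250×10^6 N·mm = 6250 N·m.

T_allow = 6250 N·m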